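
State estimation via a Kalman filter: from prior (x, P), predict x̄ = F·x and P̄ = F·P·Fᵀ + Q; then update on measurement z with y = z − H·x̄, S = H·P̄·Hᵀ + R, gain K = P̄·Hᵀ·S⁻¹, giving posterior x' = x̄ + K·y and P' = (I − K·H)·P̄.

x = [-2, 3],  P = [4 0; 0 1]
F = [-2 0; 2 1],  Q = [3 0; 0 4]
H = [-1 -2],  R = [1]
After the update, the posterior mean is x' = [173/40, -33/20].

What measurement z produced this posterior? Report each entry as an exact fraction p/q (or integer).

z = [-1]

x̄ = F·x = [4, -1]
P̄ = F·P·Fᵀ + Q = [19 -16; -16 21]
S = H·P̄·Hᵀ + R = [40]
K = P̄·Hᵀ·S⁻¹ = [13/40; -13/20]
x' − x̄ = [13/40, -13/20] = K·y
y = (KᵀK)⁻¹·Kᵀ·(x' − x̄) = [1]
z = y + H·x̄ = [1] + [-2] = [-1]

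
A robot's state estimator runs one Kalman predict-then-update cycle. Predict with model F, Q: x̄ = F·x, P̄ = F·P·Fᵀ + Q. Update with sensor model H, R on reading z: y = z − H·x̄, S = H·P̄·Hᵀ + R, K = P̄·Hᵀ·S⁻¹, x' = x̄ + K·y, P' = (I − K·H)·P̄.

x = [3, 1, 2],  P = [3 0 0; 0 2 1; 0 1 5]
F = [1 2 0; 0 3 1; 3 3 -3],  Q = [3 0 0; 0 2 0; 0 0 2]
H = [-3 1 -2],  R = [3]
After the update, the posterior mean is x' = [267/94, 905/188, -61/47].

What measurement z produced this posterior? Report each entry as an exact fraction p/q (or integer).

z = [-1]

x̄ = F·x = [5, 5, 6]
P̄ = F·P·Fᵀ + Q = [14 14 15; 14 31 -3; 15 -3 74]
S = H·P̄·Hᵀ + R = [564]
K = P̄·Hᵀ·S⁻¹ = [-29/282; -5/564; -49/141]
x' − x̄ = [-203/94, -35/188, -343/47] = K·y
y = (KᵀK)⁻¹·Kᵀ·(x' − x̄) = [21]
z = y + H·x̄ = [21] + [-22] = [-1]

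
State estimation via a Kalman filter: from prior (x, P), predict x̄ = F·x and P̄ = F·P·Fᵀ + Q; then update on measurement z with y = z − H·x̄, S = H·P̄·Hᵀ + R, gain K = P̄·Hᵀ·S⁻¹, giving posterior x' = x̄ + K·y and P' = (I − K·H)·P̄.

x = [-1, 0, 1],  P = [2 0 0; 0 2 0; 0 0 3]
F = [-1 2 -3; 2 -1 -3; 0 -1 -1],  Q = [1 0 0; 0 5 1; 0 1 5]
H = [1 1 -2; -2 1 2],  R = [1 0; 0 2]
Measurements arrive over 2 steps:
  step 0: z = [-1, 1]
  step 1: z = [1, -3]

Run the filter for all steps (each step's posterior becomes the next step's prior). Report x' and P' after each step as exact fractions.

step 0: x' = [-106/147, -67/147, -1/21], P' = [19475/1617 9902/1617 2048/231; 9902/1617 6218/1617 1070/231; 2048/231 1070/231 1550/231]
step 1: x' = [24935765/16794297, -1691477/5598099, 2294801/16794297], P' = [711644554/16794297 115868108/5598099 529739602/16794297; 115868108/5598099 20143210/1866033 86916038/5598099; 529739602/16794297 86916038/5598099 397407442/16794297]

step 0: x̄ = F·x = [-2, -5, -1]
step 0: P̄ = F·P·Fᵀ + Q = [38 19 5; 19 42 12; 5 12 10]
step 0: y = z − H·x̄ = [4, 4]
step 0: S = H·P̄·Hᵀ + R = [91 -63; -63 168]
step 0: K = P̄·Hᵀ·S⁻¹ = [235/539 -188/1617; 380/539 697/1617; 6/77 37/231]
step 0: x' = x̄ + K·y = [-106/147, -67/147, -1/21]
step 0: P' = (I − K·H)·P̄ = [19475/1617 9902/1617 2048/231; 9902/1617 6218/1617 1070/231; 2048/231 1070/231 1550/231]
step 1: x̄ = F·x = [-1/21, -124/147, 74/147]
step 1: P̄ = F·P·Fᵀ + Q = [14306/231 4328/231 1058/33; 4328/231 23153/1617 21869/1617; 1058/33 21869/1617 40133/1617]
step 1: y = z − H·x̄ = [142/49, -479/147]
step 1: S = H·P̄·Hᵀ + R = [17064/539 -18969/539; -18969/539 139043/1617]
step 1: K = P̄·Hᵀ·S⁻¹ = [-230326/16794297 -900310/1866033; 2465662/5598099 140305/622011; -4327168/16794297 -217567/1866033]
step 1: x' = x̄ + K·y = [24935765/16794297, -1691477/5598099, 2294801/16794297]
step 1: P' = (I − K·H)·P̄ = [711644554/16794297 115868108/5598099 529739602/16794297; 115868108/5598099 20143210/1866033 86916038/5598099; 529739602/16794297 86916038/5598099 397407442/16794297]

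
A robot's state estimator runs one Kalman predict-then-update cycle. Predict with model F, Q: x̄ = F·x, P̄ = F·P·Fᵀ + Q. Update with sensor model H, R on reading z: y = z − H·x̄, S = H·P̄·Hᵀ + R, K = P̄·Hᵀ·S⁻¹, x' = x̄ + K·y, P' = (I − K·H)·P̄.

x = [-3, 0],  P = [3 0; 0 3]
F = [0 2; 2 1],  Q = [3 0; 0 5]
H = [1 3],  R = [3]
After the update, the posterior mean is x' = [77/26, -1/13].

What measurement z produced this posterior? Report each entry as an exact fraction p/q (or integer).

z = [3]

x̄ = F·x = [0, -6]
P̄ = F·P·Fᵀ + Q = [15 6; 6 20]
S = H·P̄·Hᵀ + R = [234]
K = P̄·Hᵀ·S⁻¹ = [11/78; 11/39]
x' − x̄ = [77/26, 77/13] = K·y
y = (KᵀK)⁻¹·Kᵀ·(x' − x̄) = [21]
z = y + H·x̄ = [21] + [-18] = [3]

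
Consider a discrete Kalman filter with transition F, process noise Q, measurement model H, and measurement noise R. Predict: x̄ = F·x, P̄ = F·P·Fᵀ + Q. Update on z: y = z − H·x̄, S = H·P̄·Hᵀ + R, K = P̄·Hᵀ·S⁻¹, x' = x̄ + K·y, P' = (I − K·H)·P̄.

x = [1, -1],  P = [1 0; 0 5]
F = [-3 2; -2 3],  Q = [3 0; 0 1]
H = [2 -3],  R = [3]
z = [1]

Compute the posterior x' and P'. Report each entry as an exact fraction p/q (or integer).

x' = [-569/149, -433/149]
P' = [2832/149 1932/149; 1932/149 1366/149]

x̄ = F·x = [-5, -5]
P̄ = F·P·Fᵀ + Q = [32 36; 36 50]
y = z − H·x̄ = [-4]
S = H·P̄·Hᵀ + R = [149]
K = P̄·Hᵀ·S⁻¹ = [-44/149; -78/149]
x' = x̄ + K·y = [-569/149, -433/149]
P' = (I − K·H)·P̄ = [2832/149 1932/149; 1932/149 1366/149]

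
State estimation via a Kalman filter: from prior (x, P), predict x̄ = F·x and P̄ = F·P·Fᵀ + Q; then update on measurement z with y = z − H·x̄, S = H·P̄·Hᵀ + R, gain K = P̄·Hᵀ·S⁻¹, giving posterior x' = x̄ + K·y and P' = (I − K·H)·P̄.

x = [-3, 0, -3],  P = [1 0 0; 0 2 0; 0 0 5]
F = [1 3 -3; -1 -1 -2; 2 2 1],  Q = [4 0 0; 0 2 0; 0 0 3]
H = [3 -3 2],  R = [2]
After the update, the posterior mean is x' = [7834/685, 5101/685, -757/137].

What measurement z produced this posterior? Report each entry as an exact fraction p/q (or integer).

x̄ = F·x = [6, 9, -9]
P̄ = F·P·Fᵀ + Q = [68 23 -1; 23 25 -16; -1 -16 20]
S = H·P̄·Hᵀ + R = [685]
K = P̄·Hᵀ·S⁻¹ = [133/685; -38/685; 17/137]
x' − x̄ = [3724/685, -1064/685, 476/137] = K·y
y = (KᵀK)⁻¹·Kᵀ·(x' − x̄) = [28]
z = y + H·x̄ = [28] + [-27] = [1]

z = [1]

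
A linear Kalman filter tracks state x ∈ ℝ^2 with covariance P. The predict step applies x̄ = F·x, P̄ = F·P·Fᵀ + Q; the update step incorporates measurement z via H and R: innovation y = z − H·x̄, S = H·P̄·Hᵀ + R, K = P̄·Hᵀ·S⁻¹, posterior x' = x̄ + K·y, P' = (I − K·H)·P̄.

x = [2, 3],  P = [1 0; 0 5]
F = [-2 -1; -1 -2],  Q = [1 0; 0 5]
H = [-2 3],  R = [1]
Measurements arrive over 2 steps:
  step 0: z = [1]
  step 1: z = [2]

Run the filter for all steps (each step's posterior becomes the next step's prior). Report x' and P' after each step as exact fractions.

step 0: x̄ = F·x = [-7, -8]
step 0: P̄ = F·P·Fᵀ + Q = [10 12; 12 26]
step 0: y = z − H·x̄ = [11]
step 0: S = H·P̄·Hᵀ + R = [131]
step 0: K = P̄·Hᵀ·S⁻¹ = [16/131; 54/131]
step 0: x' = x̄ + K·y = [-741/131, -454/131]
step 0: P' = (I − K·H)·P̄ = [1054/131 708/131; 708/131 490/131]
step 1: x̄ = F·x = [1936/131, 1649/131]
step 1: P̄ = F·P·Fᵀ + Q = [7669/131 6628/131; 6628/131 6501/131]
step 1: y = z − H·x̄ = [-813/131]
step 1: S = H·P̄·Hᵀ + R = [9780/131]
step 1: K = P̄·Hᵀ·S⁻¹ = [2273/4890; 6247/9780]
step 1: x' = x̄ + K·y = [19387/1630, 28113/3260]
step 1: P' = (I − K·H)·P̄ = [103696/2445 139019/4890; 139019/4890 187441/9780]

step 0: x' = [-741/131, -454/131], P' = [1054/131 708/131; 708/131 490/131]
step 1: x' = [19387/1630, 28113/3260], P' = [103696/2445 139019/4890; 139019/4890 187441/9780]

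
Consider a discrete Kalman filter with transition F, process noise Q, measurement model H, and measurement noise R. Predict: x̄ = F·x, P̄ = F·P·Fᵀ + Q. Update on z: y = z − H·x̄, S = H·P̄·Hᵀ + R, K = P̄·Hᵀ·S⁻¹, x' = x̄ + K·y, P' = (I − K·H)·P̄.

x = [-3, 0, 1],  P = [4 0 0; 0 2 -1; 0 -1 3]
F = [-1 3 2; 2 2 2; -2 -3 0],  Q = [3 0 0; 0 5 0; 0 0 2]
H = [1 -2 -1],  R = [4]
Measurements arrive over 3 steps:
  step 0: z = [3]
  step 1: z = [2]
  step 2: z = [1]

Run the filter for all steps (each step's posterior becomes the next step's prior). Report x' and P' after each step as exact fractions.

step 0: x̄ = F·x = [5, -4, 6]
step 0: P̄ = F·P·Fᵀ + Q = [25 6 -4; 6 33 -22; -4 -22 36]
step 0: y = z − H·x̄ = [-4]
step 0: S = H·P̄·Hᵀ + R = [93]
step 0: K = P̄·Hᵀ·S⁻¹ = [17/93; -38/93; 4/93]
step 0: x' = x̄ + K·y = [397/93, -220/93, 542/93]
step 0: P' = (I − K·H)·P̄ = [2036/93 1204/93 -440/93; 1204/93 1625/93 -1894/93; -440/93 -1894/93 3332/93]
step 1: x̄ = F·x = [9/31, 1438/93, -134/93]
step 1: P̄ = F·P·Fᵀ + Q = [692/31 1334/31 -347/31; 1334/31 19397/93 -16810/93; -347/31 -16810/93 37403/93]
step 1: y = z − H·x̄ = [967/31]
step 1: S = H·P̄·Hᵀ + R = [12091/31]
step 1: K = P̄·Hᵀ·S⁻¹ = [-1629/12091; -5994/12091; -1608/12091]
step 1: x' = x̄ + K·y = [-47304/12091, -56/36273, -202742/36273]
step 1: P' = (I − K·H)·P̄ = [184301/12091 205328/12091 -219839/12091; 205328/12091 4088549/36273 -7489186/36273; -219839/12091 -7489186/36273 14338151/36273]
step 2: x̄ = F·x = [-263740/36273, -689420/36273, 94664/12091]
step 2: P̄ = F·P·Fᵀ + Q = [3883199/36273 7031134/36273 3344699/12091; 7031134/36273 15838025/36273 4890146/12091; 3344699/12091 4890146/12091 15490969/12091]
step 2: y = z − H·x̄ = [-264945/12091]
step 2: S = H·P̄·Hᵀ + R = [41447440/12091]
step 2: K = P̄·Hᵀ·S⁻¹ = [-3368861/20723720; -6552559/20723720; -10963281/20723720]
step 2: x' = x̄ + K·y = [-46116703/12434232, -150180197/12434232, 80497175/4144744]
step 2: P' = (I − K·H)·P̄ = [511908947/31085580 548477773/31085580 -188277811/10361860; 548477773/31085580 2919800627/31085580 -1750602709/10361860; -188277811/10361860 -1750602709/10361860 3334854169/10361860]

step 0: x' = [397/93, -220/93, 542/93], P' = [2036/93 1204/93 -440/93; 1204/93 1625/93 -1894/93; -440/93 -1894/93 3332/93]
step 1: x' = [-47304/12091, -56/36273, -202742/36273], P' = [184301/12091 205328/12091 -219839/12091; 205328/12091 4088549/36273 -7489186/36273; -219839/12091 -7489186/36273 14338151/36273]
step 2: x' = [-46116703/12434232, -150180197/12434232, 80497175/4144744], P' = [511908947/31085580 548477773/31085580 -188277811/10361860; 548477773/31085580 2919800627/31085580 -1750602709/10361860; -188277811/10361860 -1750602709/10361860 3334854169/10361860]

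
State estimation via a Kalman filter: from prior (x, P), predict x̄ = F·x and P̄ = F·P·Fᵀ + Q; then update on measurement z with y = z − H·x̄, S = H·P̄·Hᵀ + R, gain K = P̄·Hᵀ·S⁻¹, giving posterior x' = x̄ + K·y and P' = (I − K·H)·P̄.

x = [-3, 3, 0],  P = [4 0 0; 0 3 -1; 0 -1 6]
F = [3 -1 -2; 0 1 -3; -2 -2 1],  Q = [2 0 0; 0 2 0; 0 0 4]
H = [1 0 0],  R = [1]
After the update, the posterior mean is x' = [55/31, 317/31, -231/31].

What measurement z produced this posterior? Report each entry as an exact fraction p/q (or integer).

z = [2]

x̄ = F·x = [-12, 3, 0]
P̄ = F·P·Fᵀ + Q = [61 32 -33; 32 65 -31; -33 -31 42]
S = H·P̄·Hᵀ + R = [62]
K = P̄·Hᵀ·S⁻¹ = [61/62; 16/31; -33/62]
x' − x̄ = [427/31, 224/31, -231/31] = K·y
y = (KᵀK)⁻¹·Kᵀ·(x' − x̄) = [14]
z = y + H·x̄ = [14] + [-12] = [2]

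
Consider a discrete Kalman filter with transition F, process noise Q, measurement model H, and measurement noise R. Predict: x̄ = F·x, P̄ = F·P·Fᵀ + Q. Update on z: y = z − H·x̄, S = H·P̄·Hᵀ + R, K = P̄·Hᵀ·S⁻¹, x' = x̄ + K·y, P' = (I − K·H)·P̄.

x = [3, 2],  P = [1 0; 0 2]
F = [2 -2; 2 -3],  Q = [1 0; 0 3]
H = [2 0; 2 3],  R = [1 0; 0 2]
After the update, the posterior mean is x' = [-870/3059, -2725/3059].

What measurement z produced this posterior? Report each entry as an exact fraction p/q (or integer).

z = [-1, -3]

x̄ = F·x = [2, 0]
P̄ = F·P·Fᵀ + Q = [13 16; 16 25]
S = H·P̄·Hᵀ + R = [53 148; 148 471]
K = P̄·Hᵀ·S⁻¹ = [1294/3059 74/3059; -764/3059 935/3059]
x' − x̄ = [-6988/3059, -2725/3059] = K·y
y = (KᵀK)⁻¹·Kᵀ·(x' − x̄) = [-5, -7]
z = y + H·x̄ = [-5, -7] + [4, 4] = [-1, -3]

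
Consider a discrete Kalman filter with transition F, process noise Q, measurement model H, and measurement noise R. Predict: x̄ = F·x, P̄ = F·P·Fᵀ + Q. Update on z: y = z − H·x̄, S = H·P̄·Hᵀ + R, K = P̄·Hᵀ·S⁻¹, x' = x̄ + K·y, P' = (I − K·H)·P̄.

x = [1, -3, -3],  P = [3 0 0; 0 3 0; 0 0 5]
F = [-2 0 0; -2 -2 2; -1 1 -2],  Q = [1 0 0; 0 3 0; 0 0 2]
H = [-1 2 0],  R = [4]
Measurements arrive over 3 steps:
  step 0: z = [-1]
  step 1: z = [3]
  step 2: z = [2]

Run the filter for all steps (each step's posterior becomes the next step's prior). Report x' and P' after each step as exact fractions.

step 0: x' = [-303/157, -232/157, 268/157], P' = [1920/157 982/157 1448/157; 982/157 655/157 632/157; 1448/157 632/157 2280/157]
step 1: x' = [62757/29629, 80092/29629, 13855/29629], P' = [1387264/29629 701222/29629 1627716/29629; 701222/29629 383407/29629 798914/29629; 1627716/29629 798914/29629 2156061/29629]
step 2: x' = [-11078522/1259017, -4460132/1259017, -15674411/1259017], P' = [212876880/1259017 105681430/1259017 270861684/1259017; 105681430/1259017 268487619/6295085 667117858/6295085; 270861684/1259017 667117858/6295085 1777610761/6295085]

step 0: x̄ = F·x = [-2, -2, 2]
step 0: P̄ = F·P·Fᵀ + Q = [13 12 6; 12 47 -20; 6 -20 28]
step 0: y = z − H·x̄ = [1]
step 0: S = H·P̄·Hᵀ + R = [157]
step 0: K = P̄·Hᵀ·S⁻¹ = [11/157; 82/157; -46/157]
step 0: x' = x̄ + K·y = [-303/157, -232/157, 268/157]
step 0: P' = (I − K·H)·P̄ = [1920/157 982/157 1448/157; 982/157 655/157 632/157; 1448/157 632/157 2280/157]
step 1: x̄ = F·x = [606/157, 1606/157, -465/157]
step 1: P̄ = F·P·Fᵀ + Q = [7837/157 5816/157 7668/157; 5816/157 11107/157 98/157; 7668/157 98/157 13309/157]
step 1: y = z − H·x̄ = [-2135/157]
step 1: S = H·P̄·Hᵀ + R = [29629/157]
step 1: K = P̄·Hᵀ·S⁻¹ = [3795/29629; 16398/29629; -7472/29629]
step 1: x' = x̄ + K·y = [62757/29629, 80092/29629, 13855/29629]
step 1: P' = (I − K·H)·P̄ = [1387264/29629 701222/29629 1627716/29629; 701222/29629 383407/29629 798914/29629; 1627716/29629 798914/29629 2156061/29629]
step 2: x̄ = F·x = [-125514/29629, -257988/29629, -10375/29629]
step 2: P̄ = F·P·Fᵀ + Q = [5578685/29629 1843080/29629 7882948/29629; 1843080/29629 1992551/29629 1432386/29629; 7882948/29629 1432386/29629 12366937/29629]
step 2: y = z − H·x̄ = [449720/29629]
step 2: S = H·P̄·Hᵀ + R = [6295085/29629]
step 2: K = P̄·Hᵀ·S⁻¹ = [-378505/1259017; 2142022/6295085; -5018176/6295085]
step 2: x' = x̄ + K·y = [-11078522/1259017, -4460132/1259017, -15674411/1259017]
step 2: P' = (I − K·H)·P̄ = [212876880/1259017 105681430/1259017 270861684/1259017; 105681430/1259017 268487619/6295085 667117858/6295085; 270861684/1259017 667117858/6295085 1777610761/6295085]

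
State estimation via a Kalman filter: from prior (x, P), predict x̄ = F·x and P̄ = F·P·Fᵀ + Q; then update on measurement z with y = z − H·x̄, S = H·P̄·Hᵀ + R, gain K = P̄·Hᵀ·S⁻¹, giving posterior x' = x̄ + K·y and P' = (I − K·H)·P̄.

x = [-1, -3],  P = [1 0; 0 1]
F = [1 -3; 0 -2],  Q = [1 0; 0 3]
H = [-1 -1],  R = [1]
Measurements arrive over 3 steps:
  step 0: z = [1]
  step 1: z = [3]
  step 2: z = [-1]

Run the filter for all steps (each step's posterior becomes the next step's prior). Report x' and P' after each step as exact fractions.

step 0: x' = [-7/31, -9/31], P' = [52/31 -35/31; -35/31 48/31]
step 1: x' = [-3443/1757, -1697/1757], P' = [3256/1757 -2173/1757; -2173/1757 2816/1757]
step 2: x' = [-317/1427, 1789/1427], P' = [194968/104171 -130331/104171; -130331/104171 168108/104171]

step 0: x̄ = F·x = [8, 6]
step 0: P̄ = F·P·Fᵀ + Q = [11 6; 6 7]
step 0: y = z − H·x̄ = [15]
step 0: S = H·P̄·Hᵀ + R = [31]
step 0: K = P̄·Hᵀ·S⁻¹ = [-17/31; -13/31]
step 0: x' = x̄ + K·y = [-7/31, -9/31]
step 0: P' = (I − K·H)·P̄ = [52/31 -35/31; -35/31 48/31]
step 1: x̄ = F·x = [20/31, 18/31]
step 1: P̄ = F·P·Fᵀ + Q = [725/31 358/31; 358/31 285/31]
step 1: y = z − H·x̄ = [131/31]
step 1: S = H·P̄·Hᵀ + R = [1757/31]
step 1: K = P̄·Hᵀ·S⁻¹ = [-1083/1757; -643/1757]
step 1: x' = x̄ + K·y = [-3443/1757, -1697/1757]
step 1: P' = (I − K·H)·P̄ = [3256/1757 -2173/1757; -2173/1757 2816/1757]
step 2: x̄ = F·x = [1648/1757, 3394/1757]
step 2: P̄ = F·P·Fᵀ + Q = [43395/1757 21242/1757; 21242/1757 16535/1757]
step 2: y = z − H·x̄ = [3285/1757]
step 2: S = H·P̄·Hᵀ + R = [104171/1757]
step 2: K = P̄·Hᵀ·S⁻¹ = [-64637/104171; -37777/104171]
step 2: x' = x̄ + K·y = [-317/1427, 1789/1427]
step 2: P' = (I − K·H)·P̄ = [194968/104171 -130331/104171; -130331/104171 168108/104171]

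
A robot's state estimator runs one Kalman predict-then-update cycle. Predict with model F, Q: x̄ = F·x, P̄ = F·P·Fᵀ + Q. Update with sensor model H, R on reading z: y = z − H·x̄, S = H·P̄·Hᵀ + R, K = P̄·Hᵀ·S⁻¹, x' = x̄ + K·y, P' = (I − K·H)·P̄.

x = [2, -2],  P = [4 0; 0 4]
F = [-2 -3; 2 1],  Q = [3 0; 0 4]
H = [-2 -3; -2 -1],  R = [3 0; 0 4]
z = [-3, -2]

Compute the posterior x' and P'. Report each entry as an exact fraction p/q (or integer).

x' = [264/391, 730/1173]
P' = [1797/782 -684/391; -684/391 1912/1173]

x̄ = F·x = [2, 2]
P̄ = F·P·Fᵀ + Q = [55 -28; -28 24]
y = z − H·x̄ = [7, 4]
S = H·P̄·Hᵀ + R = [103 68; 68 136]
K = P̄·Hᵀ·S⁻¹ = [5/23 -1113/1564; -32/69 548/1173]
x' = x̄ + K·y = [264/391, 730/1173]
P' = (I − K·H)·P̄ = [1797/782 -684/391; -684/391 1912/1173]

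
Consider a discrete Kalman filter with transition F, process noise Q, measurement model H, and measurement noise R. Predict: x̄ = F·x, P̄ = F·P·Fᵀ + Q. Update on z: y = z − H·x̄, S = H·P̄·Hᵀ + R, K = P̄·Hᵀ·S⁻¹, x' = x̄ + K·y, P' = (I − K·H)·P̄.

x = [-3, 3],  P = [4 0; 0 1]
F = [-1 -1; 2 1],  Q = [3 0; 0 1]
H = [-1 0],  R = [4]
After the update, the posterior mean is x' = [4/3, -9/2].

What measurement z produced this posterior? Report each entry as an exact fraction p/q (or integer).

x̄ = F·x = [0, -3]
P̄ = F·P·Fᵀ + Q = [8 -9; -9 18]
S = H·P̄·Hᵀ + R = [12]
K = P̄·Hᵀ·S⁻¹ = [-2/3; 3/4]
x' − x̄ = [4/3, -3/2] = K·y
y = (KᵀK)⁻¹·Kᵀ·(x' − x̄) = [-2]
z = y + H·x̄ = [-2] + [0] = [-2]

z = [-2]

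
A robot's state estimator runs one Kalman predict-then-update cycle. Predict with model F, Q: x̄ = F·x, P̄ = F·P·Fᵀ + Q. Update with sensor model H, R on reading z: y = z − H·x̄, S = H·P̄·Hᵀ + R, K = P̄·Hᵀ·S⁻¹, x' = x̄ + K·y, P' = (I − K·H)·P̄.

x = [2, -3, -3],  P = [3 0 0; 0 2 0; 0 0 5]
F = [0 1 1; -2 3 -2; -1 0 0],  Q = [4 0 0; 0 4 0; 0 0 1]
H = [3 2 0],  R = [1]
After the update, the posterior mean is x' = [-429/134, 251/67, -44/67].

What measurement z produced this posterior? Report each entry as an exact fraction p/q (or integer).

z = [-2]

x̄ = F·x = [-6, -7, -2]
P̄ = F·P·Fᵀ + Q = [11 -4 0; -4 54 6; 0 6 4]
S = H·P̄·Hᵀ + R = [268]
K = P̄·Hᵀ·S⁻¹ = [25/268; 24/67; 3/67]
x' − x̄ = [375/134, 720/67, 90/67] = K·y
y = (KᵀK)⁻¹·Kᵀ·(x' − x̄) = [30]
z = y + H·x̄ = [30] + [-32] = [-2]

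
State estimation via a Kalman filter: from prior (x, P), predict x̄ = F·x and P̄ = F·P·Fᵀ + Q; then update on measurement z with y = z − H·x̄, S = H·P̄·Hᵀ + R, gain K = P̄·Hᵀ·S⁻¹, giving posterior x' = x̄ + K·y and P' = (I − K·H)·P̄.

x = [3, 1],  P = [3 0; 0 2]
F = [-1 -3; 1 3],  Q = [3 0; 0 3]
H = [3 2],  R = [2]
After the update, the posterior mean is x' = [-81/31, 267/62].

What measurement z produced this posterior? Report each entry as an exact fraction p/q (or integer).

x̄ = F·x = [-6, 6]
P̄ = F·P·Fᵀ + Q = [24 -21; -21 24]
S = H·P̄·Hᵀ + R = [62]
K = P̄·Hᵀ·S⁻¹ = [15/31; -15/62]
x' − x̄ = [105/31, -105/62] = K·y
y = (KᵀK)⁻¹·Kᵀ·(x' − x̄) = [7]
z = y + H·x̄ = [7] + [-6] = [1]

z = [1]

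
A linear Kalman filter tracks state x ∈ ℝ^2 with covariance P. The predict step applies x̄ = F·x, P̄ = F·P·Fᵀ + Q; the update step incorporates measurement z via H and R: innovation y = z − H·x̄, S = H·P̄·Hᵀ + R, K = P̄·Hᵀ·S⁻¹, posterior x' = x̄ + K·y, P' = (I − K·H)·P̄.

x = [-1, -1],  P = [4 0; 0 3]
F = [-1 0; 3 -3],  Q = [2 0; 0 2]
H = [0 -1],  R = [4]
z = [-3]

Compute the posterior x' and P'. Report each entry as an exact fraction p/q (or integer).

x̄ = F·x = [1, 0]
P̄ = F·P·Fᵀ + Q = [6 -12; -12 65]
y = z − H·x̄ = [-3]
S = H·P̄·Hᵀ + R = [69]
K = P̄·Hᵀ·S⁻¹ = [4/23; -65/69]
x' = x̄ + K·y = [11/23, 65/23]
P' = (I − K·H)·P̄ = [90/23 -16/23; -16/23 260/69]

x' = [11/23, 65/23]
P' = [90/23 -16/23; -16/23 260/69]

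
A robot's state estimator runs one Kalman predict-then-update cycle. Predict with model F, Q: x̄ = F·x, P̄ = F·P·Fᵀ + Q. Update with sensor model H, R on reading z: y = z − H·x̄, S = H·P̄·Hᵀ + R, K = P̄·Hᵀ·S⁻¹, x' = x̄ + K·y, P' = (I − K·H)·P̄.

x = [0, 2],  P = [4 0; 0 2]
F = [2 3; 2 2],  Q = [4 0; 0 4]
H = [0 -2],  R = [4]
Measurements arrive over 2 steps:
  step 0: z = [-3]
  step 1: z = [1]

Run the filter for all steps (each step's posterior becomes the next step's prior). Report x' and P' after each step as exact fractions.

step 0: x' = [104/29, 46/29], P' = [318/29 28/29; 28/29 28/29]
step 1: x' = [2262/1753, -562/1753], P' = [17432/1753 1720/1753; 1720/1753 1724/1753]

step 0: x̄ = F·x = [6, 4]
step 0: P̄ = F·P·Fᵀ + Q = [38 28; 28 28]
step 0: y = z − H·x̄ = [5]
step 0: S = H·P̄·Hᵀ + R = [116]
step 0: K = P̄·Hᵀ·S⁻¹ = [-14/29; -14/29]
step 0: x' = x̄ + K·y = [104/29, 46/29]
step 0: P' = (I − K·H)·P̄ = [318/29 28/29; 28/29 28/29]
step 1: x̄ = F·x = [346/29, 300/29]
step 1: P̄ = F·P·Fᵀ + Q = [1976/29 1720/29; 1720/29 1724/29]
step 1: y = z − H·x̄ = [629/29]
step 1: S = H·P̄·Hᵀ + R = [7012/29]
step 1: K = P̄·Hᵀ·S⁻¹ = [-860/1753; -862/1753]
step 1: x' = x̄ + K·y = [2262/1753, -562/1753]
step 1: P' = (I − K·H)·P̄ = [17432/1753 1720/1753; 1720/1753 1724/1753]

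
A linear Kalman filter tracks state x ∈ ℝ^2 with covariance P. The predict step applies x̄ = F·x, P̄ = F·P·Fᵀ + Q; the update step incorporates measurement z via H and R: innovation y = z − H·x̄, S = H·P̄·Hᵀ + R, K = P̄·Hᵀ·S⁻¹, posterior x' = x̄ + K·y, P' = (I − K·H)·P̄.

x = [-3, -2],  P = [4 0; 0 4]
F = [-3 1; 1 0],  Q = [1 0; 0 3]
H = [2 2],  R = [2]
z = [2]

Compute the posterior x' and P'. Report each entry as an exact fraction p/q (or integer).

x̄ = F·x = [7, -3]
P̄ = F·P·Fᵀ + Q = [41 -12; -12 7]
y = z − H·x̄ = [-6]
S = H·P̄·Hᵀ + R = [98]
K = P̄·Hᵀ·S⁻¹ = [29/49; -5/49]
x' = x̄ + K·y = [169/49, -117/49]
P' = (I − K·H)·P̄ = [327/49 -298/49; -298/49 293/49]

x' = [169/49, -117/49]
P' = [327/49 -298/49; -298/49 293/49]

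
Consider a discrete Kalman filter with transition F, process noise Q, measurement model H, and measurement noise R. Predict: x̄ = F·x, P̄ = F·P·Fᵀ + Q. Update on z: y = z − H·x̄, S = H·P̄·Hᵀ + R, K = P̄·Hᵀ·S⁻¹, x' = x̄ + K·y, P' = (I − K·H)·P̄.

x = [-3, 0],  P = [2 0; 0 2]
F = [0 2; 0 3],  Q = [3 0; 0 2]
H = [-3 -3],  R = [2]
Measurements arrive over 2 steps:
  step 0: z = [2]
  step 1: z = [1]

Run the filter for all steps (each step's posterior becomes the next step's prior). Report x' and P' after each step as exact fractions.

step 0: x̄ = F·x = [0, 0]
step 0: P̄ = F·P·Fᵀ + Q = [11 12; 12 20]
step 0: y = z − H·x̄ = [2]
step 0: S = H·P̄·Hᵀ + R = [497]
step 0: K = P̄·Hᵀ·S⁻¹ = [-69/497; -96/497]
step 0: x' = x̄ + K·y = [-138/497, -192/497]
step 0: P' = (I − K·H)·P̄ = [706/497 -660/497; -660/497 724/497]
step 1: x̄ = F·x = [-384/497, -576/497]
step 1: P̄ = F·P·Fᵀ + Q = [4387/497 4344/497; 4344/497 7510/497]
step 1: y = z − H·x̄ = [-2383/497]
step 1: S = H·P̄·Hᵀ + R = [186259/497]
step 1: K = P̄·Hᵀ·S⁻¹ = [-26193/186259; -35562/186259]
step 1: x' = x̄ + K·y = [-18321/186259, -45354/186259]
step 1: P' = (I − K·H)·P̄ = [263672/186259 -246210/186259; -246210/186259 269918/186259]

step 0: x' = [-138/497, -192/497], P' = [706/497 -660/497; -660/497 724/497]
step 1: x' = [-18321/186259, -45354/186259], P' = [263672/186259 -246210/186259; -246210/186259 269918/186259]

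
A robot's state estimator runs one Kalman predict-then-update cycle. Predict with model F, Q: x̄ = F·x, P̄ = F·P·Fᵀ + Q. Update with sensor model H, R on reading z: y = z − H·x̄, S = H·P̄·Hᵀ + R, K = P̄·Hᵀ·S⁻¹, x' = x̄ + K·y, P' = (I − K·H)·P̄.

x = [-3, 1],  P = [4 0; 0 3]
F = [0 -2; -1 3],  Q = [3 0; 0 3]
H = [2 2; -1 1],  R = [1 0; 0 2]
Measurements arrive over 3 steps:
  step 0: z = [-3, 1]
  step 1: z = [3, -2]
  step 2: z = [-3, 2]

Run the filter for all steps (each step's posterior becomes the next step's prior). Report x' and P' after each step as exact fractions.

step 0: x̄ = F·x = [-2, 6]
step 0: P̄ = F·P·Fᵀ + Q = [15 -18; -18 34]
step 0: y = z − H·x̄ = [-11, -7]
step 0: S = H·P̄·Hᵀ + R = [53 38; 38 87]
step 0: K = P̄·Hᵀ·S⁻¹ = [732/3167 -1521/3167; 808/3167 1540/3167]
step 0: x' = x̄ + K·y = [-3739/3167, -666/3167]
step 0: P' = (I − K·H)·P̄ = [1704/3167 -1338/3167; -1338/3167 1742/3167]
step 1: x̄ = F·x = [1332/3167, 1741/3167]
step 1: P̄ = F·P·Fᵀ + Q = [16469/3167 -13128/3167; -13128/3167 34911/3167]
step 1: y = z − H·x̄ = [3355/3167, -6743/3167]
step 1: S = H·P̄·Hᵀ + R = [103663/3167 36884/3167; 36884/3167 83970/3167]
step 1: K = P̄·Hᵀ·S⁻¹ = [260932/1159481 -1046597/2318962; 297816/1159481 1065039/2318962]
step 1: x' = x̄ + K·y = [3756525/2318962, -361825/2318962]
step 1: P' = (I − K·H)·P̄ = [1177063/2318962 -916131/2318962; -916131/2318962 1213947/2318962]
step 2: x̄ = F·x = [361825/1159481, -2421000/1159481]
step 2: P̄ = F·P·Fᵀ + Q = [5906337/1159481 -4557972/1159481; -4557972/1159481 12278129/1159481]
step 2: y = z − H·x̄ = [639907/1159481, 5101787/1159481]
step 2: S = H·P̄·Hᵀ + R = [37433569/1159481 12743584/1159481; 12743584/1159481 29619372/1159481]
step 2: K = P̄·Hᵀ·S⁻¹ = [45974934/204048163 -367476861/816192652; 52346726/204048163 373848653/816192652]
step 2: x' = x̄ + K·y = [-6032195/3905228, 269391/3905228]
step 2: P' = (I − K·H)·P̄ = [413451795/816192652 -321501927/816192652; -321501927/816192652 426195379/816192652]

step 0: x' = [-3739/3167, -666/3167], P' = [1704/3167 -1338/3167; -1338/3167 1742/3167]
step 1: x' = [3756525/2318962, -361825/2318962], P' = [1177063/2318962 -916131/2318962; -916131/2318962 1213947/2318962]
step 2: x' = [-6032195/3905228, 269391/3905228], P' = [413451795/816192652 -321501927/816192652; -321501927/816192652 426195379/816192652]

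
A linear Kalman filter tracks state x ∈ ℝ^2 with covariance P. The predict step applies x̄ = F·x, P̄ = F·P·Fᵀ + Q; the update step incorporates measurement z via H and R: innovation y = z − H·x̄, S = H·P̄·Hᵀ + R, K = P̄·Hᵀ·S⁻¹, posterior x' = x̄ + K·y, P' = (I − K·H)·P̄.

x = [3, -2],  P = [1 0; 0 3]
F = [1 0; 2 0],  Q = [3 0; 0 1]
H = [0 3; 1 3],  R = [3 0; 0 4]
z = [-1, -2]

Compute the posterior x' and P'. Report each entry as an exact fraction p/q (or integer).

x̄ = F·x = [3, 6]
P̄ = F·P·Fᵀ + Q = [4 2; 2 5]
y = z − H·x̄ = [-19, -23]
S = H·P̄·Hᵀ + R = [48 51; 51 65]
K = P̄·Hᵀ·S⁻¹ = [-40/173 58/173; 36/173 17/173]
x' = x̄ + K·y = [-55/173, -37/173]
P' = (I − K·H)·P̄ = [352/173 -40/173; -40/173 36/173]

x' = [-55/173, -37/173]
P' = [352/173 -40/173; -40/173 36/173]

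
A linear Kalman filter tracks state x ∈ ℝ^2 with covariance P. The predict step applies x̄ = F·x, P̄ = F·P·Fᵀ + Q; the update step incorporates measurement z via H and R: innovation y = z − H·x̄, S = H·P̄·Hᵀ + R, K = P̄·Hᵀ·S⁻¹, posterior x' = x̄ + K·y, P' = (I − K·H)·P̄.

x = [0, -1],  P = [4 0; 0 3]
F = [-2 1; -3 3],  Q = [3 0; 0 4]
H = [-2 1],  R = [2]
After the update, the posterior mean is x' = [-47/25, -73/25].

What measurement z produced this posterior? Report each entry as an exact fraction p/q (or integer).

x̄ = F·x = [-1, -3]
P̄ = F·P·Fᵀ + Q = [22 33; 33 67]
S = H·P̄·Hᵀ + R = [25]
K = P̄·Hᵀ·S⁻¹ = [-11/25; 1/25]
x' − x̄ = [-22/25, 2/25] = K·y
y = (KᵀK)⁻¹·Kᵀ·(x' − x̄) = [2]
z = y + H·x̄ = [2] + [-1] = [1]

z = [1]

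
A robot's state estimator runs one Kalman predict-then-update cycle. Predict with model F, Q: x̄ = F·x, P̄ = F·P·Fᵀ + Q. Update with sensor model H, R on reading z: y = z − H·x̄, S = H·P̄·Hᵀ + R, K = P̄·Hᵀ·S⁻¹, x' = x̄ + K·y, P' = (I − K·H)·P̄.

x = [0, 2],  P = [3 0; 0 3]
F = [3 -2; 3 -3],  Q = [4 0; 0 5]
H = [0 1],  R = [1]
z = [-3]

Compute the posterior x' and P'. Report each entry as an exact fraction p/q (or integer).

x̄ = F·x = [-4, -6]
P̄ = F·P·Fᵀ + Q = [43 45; 45 59]
y = z − H·x̄ = [3]
S = H·P̄·Hᵀ + R = [60]
K = P̄·Hᵀ·S⁻¹ = [3/4; 59/60]
x' = x̄ + K·y = [-7/4, -61/20]
P' = (I − K·H)·P̄ = [37/4 3/4; 3/4 59/60]

x' = [-7/4, -61/20]
P' = [37/4 3/4; 3/4 59/60]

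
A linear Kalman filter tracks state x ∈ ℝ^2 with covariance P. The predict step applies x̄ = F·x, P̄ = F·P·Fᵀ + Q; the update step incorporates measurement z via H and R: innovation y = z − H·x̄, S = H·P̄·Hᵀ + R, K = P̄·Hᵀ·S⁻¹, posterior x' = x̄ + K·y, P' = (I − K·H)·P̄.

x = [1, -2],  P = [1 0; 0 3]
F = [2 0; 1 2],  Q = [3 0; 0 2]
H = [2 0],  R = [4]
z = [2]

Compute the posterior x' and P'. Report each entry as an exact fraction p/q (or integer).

x' = [9/8, -13/4]
P' = [7/8 1/4; 1/4 29/2]

x̄ = F·x = [2, -3]
P̄ = F·P·Fᵀ + Q = [7 2; 2 15]
y = z − H·x̄ = [-2]
S = H·P̄·Hᵀ + R = [32]
K = P̄·Hᵀ·S⁻¹ = [7/16; 1/8]
x' = x̄ + K·y = [9/8, -13/4]
P' = (I − K·H)·P̄ = [7/8 1/4; 1/4 29/2]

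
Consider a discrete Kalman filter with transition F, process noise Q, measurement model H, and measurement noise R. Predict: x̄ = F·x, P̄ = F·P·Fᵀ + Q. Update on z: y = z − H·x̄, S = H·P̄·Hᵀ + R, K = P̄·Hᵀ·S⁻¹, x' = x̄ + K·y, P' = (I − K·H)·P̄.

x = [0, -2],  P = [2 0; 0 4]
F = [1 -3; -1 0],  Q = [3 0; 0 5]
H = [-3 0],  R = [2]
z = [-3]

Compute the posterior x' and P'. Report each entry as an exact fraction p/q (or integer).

x' = [381/371, 90/371]
P' = [82/371 -4/371; -4/371 2561/371]

x̄ = F·x = [6, 0]
P̄ = F·P·Fᵀ + Q = [41 -2; -2 7]
y = z − H·x̄ = [15]
S = H·P̄·Hᵀ + R = [371]
K = P̄·Hᵀ·S⁻¹ = [-123/371; 6/371]
x' = x̄ + K·y = [381/371, 90/371]
P' = (I − K·H)·P̄ = [82/371 -4/371; -4/371 2561/371]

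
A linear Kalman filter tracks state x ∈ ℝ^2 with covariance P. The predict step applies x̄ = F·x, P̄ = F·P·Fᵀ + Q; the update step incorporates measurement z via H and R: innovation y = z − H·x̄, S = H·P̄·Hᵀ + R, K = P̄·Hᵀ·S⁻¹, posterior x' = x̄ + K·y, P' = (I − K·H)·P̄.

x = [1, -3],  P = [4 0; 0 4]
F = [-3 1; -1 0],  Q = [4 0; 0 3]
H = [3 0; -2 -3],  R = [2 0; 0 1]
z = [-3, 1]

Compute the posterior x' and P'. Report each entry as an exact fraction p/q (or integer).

x̄ = F·x = [-6, -1]
P̄ = F·P·Fᵀ + Q = [44 12; 12 7]
y = z − H·x̄ = [15, -14]
S = H·P̄·Hᵀ + R = [398 -372; -372 384]
K = P̄·Hᵀ·S⁻¹ = [95/301 -31/1806; -243/1204 -753/2408]
x' = x̄ + K·y = [-926/903, 211/602]
P' = (I − K·H)·P̄ = [190/903 -81/602; -81/602 467/2408]

x' = [-926/903, 211/602]
P' = [190/903 -81/602; -81/602 467/2408]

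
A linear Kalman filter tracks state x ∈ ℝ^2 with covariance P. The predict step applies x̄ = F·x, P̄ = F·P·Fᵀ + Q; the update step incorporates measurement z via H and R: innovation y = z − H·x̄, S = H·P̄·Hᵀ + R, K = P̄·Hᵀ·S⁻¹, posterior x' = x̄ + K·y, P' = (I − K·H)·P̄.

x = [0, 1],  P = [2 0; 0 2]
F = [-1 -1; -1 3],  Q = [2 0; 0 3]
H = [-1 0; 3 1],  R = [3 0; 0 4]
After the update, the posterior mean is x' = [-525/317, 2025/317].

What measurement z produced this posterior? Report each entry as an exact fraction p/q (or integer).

z = [3, 2]

x̄ = F·x = [-1, 3]
P̄ = F·P·Fᵀ + Q = [6 -4; -4 23]
S = H·P̄·Hᵀ + R = [9 -14; -14 57]
K = P̄·Hᵀ·S⁻¹ = [-146/317 42/317; 382/317 155/317]
x' − x̄ = [-208/317, 1074/317] = K·y
y = (KᵀK)⁻¹·Kᵀ·(x' − x̄) = [2, 2]
z = y + H·x̄ = [2, 2] + [1, 0] = [3, 2]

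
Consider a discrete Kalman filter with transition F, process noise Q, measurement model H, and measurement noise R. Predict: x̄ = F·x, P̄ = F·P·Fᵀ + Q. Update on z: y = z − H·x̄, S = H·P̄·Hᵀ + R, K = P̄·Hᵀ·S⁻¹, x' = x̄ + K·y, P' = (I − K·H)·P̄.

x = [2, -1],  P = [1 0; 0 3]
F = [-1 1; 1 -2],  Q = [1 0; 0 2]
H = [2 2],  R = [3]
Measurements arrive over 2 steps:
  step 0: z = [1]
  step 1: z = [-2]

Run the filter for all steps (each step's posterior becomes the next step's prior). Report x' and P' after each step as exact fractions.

step 0: x̄ = F·x = [-3, 4]
step 0: P̄ = F·P·Fᵀ + Q = [5 -7; -7 15]
step 0: y = z − H·x̄ = [-1]
step 0: S = H·P̄·Hᵀ + R = [27]
step 0: K = P̄·Hᵀ·S⁻¹ = [-4/27; 16/27]
step 0: x' = x̄ + K·y = [-77/27, 92/27]
step 0: P' = (I − K·H)·P̄ = [119/27 -125/27; -125/27 149/27]
step 1: x̄ = F·x = [169/27, -29/3]
step 1: P̄ = F·P·Fᵀ + Q = [545/27 -88/3; -88/3 47]
step 1: y = z − H·x̄ = [130/27]
step 1: S = H·P̄·Hᵀ + R = [1001/27]
step 1: K = P̄·Hᵀ·S⁻¹ = [-38/77; 954/1001]
step 1: x' = x̄ + K·y = [299/77, -391/77]
step 1: P' = (I − K·H)·P̄ = [859/77 -916/77; -916/77 13339/1001]

step 0: x' = [-77/27, 92/27], P' = [119/27 -125/27; -125/27 149/27]
step 1: x' = [299/77, -391/77], P' = [859/77 -916/77; -916/77 13339/1001]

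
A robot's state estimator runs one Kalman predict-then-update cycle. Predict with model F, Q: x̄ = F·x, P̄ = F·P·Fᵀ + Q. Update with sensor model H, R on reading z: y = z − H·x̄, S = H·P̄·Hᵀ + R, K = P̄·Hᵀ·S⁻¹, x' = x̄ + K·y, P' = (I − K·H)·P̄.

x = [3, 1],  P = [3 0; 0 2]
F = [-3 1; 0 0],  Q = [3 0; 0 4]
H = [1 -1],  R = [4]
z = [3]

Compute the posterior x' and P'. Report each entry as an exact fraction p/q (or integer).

x' = [4/5, -11/10]
P' = [32/5 16/5; 16/5 18/5]

x̄ = F·x = [-8, 0]
P̄ = F·P·Fᵀ + Q = [32 0; 0 4]
y = z − H·x̄ = [11]
S = H·P̄·Hᵀ + R = [40]
K = P̄·Hᵀ·S⁻¹ = [4/5; -1/10]
x' = x̄ + K·y = [4/5, -11/10]
P' = (I − K·H)·P̄ = [32/5 16/5; 16/5 18/5]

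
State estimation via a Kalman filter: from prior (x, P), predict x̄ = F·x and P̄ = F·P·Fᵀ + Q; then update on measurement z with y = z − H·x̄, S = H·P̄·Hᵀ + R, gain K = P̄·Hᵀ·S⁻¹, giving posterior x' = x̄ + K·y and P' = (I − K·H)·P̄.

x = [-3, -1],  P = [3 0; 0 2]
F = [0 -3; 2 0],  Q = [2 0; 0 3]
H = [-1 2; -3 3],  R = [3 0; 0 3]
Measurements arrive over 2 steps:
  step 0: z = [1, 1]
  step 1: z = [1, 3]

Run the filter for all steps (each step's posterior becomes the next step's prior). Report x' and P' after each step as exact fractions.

step 0: x' = [-23/59, -24/649], P' = [180/59 150/59; 150/59 3045/1298]
step 1: x' = [-276997/291659, 10874/291659], P' = [2093082/1458295 1635513/1458295; 1635513/1458295 1600032/1458295]

step 0: x̄ = F·x = [3, -6]
step 0: P̄ = F·P·Fᵀ + Q = [20 0; 0 15]
step 0: y = z − H·x̄ = [16, 28]
step 0: S = H·P̄·Hᵀ + R = [83 150; 150 318]
step 0: K = P̄·Hᵀ·S⁻¹ = [40/59 -30/59; 465/649 -255/1298]
step 0: x' = x̄ + K·y = [-23/59, -24/649]
step 0: P' = (I − K·H)·P̄ = [180/59 150/59; 150/59 3045/1298]
step 1: x̄ = F·x = [72/649, -46/59]
step 1: P̄ = F·P·Fᵀ + Q = [30001/1298 -900/59; -900/59 897/59]
step 1: y = z − H·x̄ = [1733/649, 3681/649]
step 1: S = H·P̄·Hᵀ + R = [192031/1298 386607/1298; 386607/1298 807909/1298]
step 1: K = P̄·Hᵀ·S⁻¹ = [392648/1458295 -457569/1458295; 521517/1458295 -35481/1458295]
step 1: x' = x̄ + K·y = [-276997/291659, 10874/291659]
step 1: P' = (I − K·H)·P̄ = [2093082/1458295 1635513/1458295; 1635513/1458295 1600032/1458295]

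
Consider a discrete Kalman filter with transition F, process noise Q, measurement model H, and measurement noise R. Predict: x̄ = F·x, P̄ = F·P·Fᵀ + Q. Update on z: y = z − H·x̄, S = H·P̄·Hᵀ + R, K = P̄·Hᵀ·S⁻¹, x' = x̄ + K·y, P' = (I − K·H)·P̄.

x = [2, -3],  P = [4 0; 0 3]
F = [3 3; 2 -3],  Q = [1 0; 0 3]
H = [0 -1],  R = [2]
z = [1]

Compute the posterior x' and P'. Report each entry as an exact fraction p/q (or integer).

x' = [-17/8, -5/12]
P' = [1021/16 -1/8; -1/8 23/12]

x̄ = F·x = [-3, 13]
P̄ = F·P·Fᵀ + Q = [64 -3; -3 46]
y = z − H·x̄ = [14]
S = H·P̄·Hᵀ + R = [48]
K = P̄·Hᵀ·S⁻¹ = [1/16; -23/24]
x' = x̄ + K·y = [-17/8, -5/12]
P' = (I − K·H)·P̄ = [1021/16 -1/8; -1/8 23/12]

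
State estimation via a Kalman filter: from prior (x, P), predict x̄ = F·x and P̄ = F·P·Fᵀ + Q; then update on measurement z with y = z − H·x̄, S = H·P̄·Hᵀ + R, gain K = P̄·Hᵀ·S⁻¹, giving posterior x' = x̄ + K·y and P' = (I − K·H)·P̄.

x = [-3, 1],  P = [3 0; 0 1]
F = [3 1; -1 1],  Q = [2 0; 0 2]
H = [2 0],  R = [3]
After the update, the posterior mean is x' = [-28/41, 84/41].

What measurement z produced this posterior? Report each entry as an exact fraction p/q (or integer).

z = [-1]

x̄ = F·x = [-8, 4]
P̄ = F·P·Fᵀ + Q = [30 -8; -8 6]
S = H·P̄·Hᵀ + R = [123]
K = P̄·Hᵀ·S⁻¹ = [20/41; -16/123]
x' − x̄ = [300/41, -80/41] = K·y
y = (KᵀK)⁻¹·Kᵀ·(x' − x̄) = [15]
z = y + H·x̄ = [15] + [-16] = [-1]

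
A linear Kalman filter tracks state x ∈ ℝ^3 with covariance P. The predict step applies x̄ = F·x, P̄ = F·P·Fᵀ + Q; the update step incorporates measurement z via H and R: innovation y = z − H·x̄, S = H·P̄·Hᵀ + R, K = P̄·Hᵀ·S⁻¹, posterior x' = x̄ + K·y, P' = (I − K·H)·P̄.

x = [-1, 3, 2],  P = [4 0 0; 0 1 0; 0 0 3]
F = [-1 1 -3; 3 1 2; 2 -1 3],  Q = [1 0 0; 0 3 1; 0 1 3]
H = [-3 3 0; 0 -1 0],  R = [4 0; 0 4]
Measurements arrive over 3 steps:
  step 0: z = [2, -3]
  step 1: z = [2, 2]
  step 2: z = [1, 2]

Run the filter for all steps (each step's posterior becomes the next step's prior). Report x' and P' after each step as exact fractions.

step 0: x̄ = F·x = [-2, 4, 1]
step 0: P̄ = F·P·Fᵀ + Q = [33 -29 -36; -29 52 42; -36 42 47]
step 0: y = z − H·x̄ = [-16, 1]
step 0: S = H·P̄·Hᵀ + R = [1291 -243; -243 56]
step 0: K = P̄·Hᵀ·S⁻¹ = [-3369/13247 -7759/13247; 972/13247 -8083/13247; 2898/13247 2640/13247]
step 0: x' = x̄ + K·y = [19651/13247, 29353/13247, -30481/13247]
step 0: P' = (I − K·H)·P̄ = [35528/13247 31036/13247 -14424/13247; 31036/13247 32332/13247 -10560/13247; -14424/13247 -10560/13247 55357/13247]
step 1: x̄ = F·x = [101145/13247, 27344/13247, -81494/13247]
step 1: P̄ = F·P·Fᵀ + Q = [494064/13247 -175098/13247 -442037/13247; -175098/13247 584141/13247 297117/13247; -442037/13247 297117/13247 478526/13247]
step 1: y = z − H·x̄ = [19069/1019, 53838/13247]
step 1: S = H·P̄·Hᵀ + R = [992969/1019 -175209/1019; -175209/1019 637129/13247]
step 1: K = P̄·Hᵀ·S⁻¹ = [-16611381/57304423 -43636587/57304423; 2277717/57304423 -44395826/57304423; 55564347/229217692 91748115/229217692]
step 1: x' = x̄ + K·y = [-50665224/57304423, -19522241/57304423, 2559323/229217692]
step 1: P' = (I − K·H)·P̄ = [196694856/57304423 174546348/57304423 -110269564/57304423; 174546348/57304423 177583304/57304423 -91748115/57304423; -110269564/57304423 -91748115/57304423 1036817539/229217692]
step 2: x̄ = F·x = [116893963/229217692, -340476503/114608846, -319554859/229217692]
step 2: P̄ = F·P·Fᵀ + Q = [9216802623/229217692 -627843115/114608846 -7752944195/229217692; -627843115/114608846 2513618676/57304423 1830635537/114608846; -7752944195/229217692 1830635537/114608846 7992735959/229217692]
step 2: y = z − H·x̄ = [2622758599/229217692, -111258811/114608846]
step 2: S = H·P̄·Hᵀ + R = [196960718851/229217692 -16965241401/114608846; -16965241401/114608846 2742836368/57304423]
step 2: K = P̄·Hᵀ·S⁻¹ = [-1317899315739/4404749122729 -3571665603589/4404749122729; 135721931208/4404749122729 -3616906247325/4404749122729; 1097032256193/4404749122729 1922813715470/4404749122729]
step 2: x' = x̄ + K·y = [-9366138479853/4404749122729, -8021352542446/4404749122729, 4545163394068/4404749122729]
step 2: P' = (I − K·H)·P̄ = [16043861502008/4404749122729 14286662414356/4404749122729 -9153964536804/4404749122729; 14286662414356/4404749122729 14467624989300/4404749122729 -7691254861880/4404749122729; -9153964536804/4404749122729 -7691254861880/4404749122729 20420116406545/4404749122729]

step 0: x' = [19651/13247, 29353/13247, -30481/13247], P' = [35528/13247 31036/13247 -14424/13247; 31036/13247 32332/13247 -10560/13247; -14424/13247 -10560/13247 55357/13247]
step 1: x' = [-50665224/57304423, -19522241/57304423, 2559323/229217692], P' = [196694856/57304423 174546348/57304423 -110269564/57304423; 174546348/57304423 177583304/57304423 -91748115/57304423; -110269564/57304423 -91748115/57304423 1036817539/229217692]
step 2: x' = [-9366138479853/4404749122729, -8021352542446/4404749122729, 4545163394068/4404749122729], P' = [16043861502008/4404749122729 14286662414356/4404749122729 -9153964536804/4404749122729; 14286662414356/4404749122729 14467624989300/4404749122729 -7691254861880/4404749122729; -9153964536804/4404749122729 -7691254861880/4404749122729 20420116406545/4404749122729]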